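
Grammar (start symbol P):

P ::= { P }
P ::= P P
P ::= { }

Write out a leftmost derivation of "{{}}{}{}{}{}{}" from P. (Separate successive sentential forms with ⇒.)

P⇒PP⇒{P}P⇒{{}}P⇒{{}}PP⇒{{}}PPP⇒{{}}PPPP⇒{{}}{}PPP⇒{{}}{}{}PP⇒{{}}{}{}PPP⇒{{}}{}{}{}PP⇒{{}}{}{}{}{}P⇒{{}}{}{}{}{}{}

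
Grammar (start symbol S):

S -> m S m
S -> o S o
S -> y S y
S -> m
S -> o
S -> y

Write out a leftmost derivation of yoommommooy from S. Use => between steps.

S => ySy => yoSoy => yooSooy => yoomSmooy => yoommSmmooy => yoommommooy

S => ySy   [S -> y S y]
ySy => yoSoy   [S -> o S o]
yoSoy => yooSooy   [S -> o S o]
yooSooy => yoomSmooy   [S -> m S m]
yoomSmooy => yoommSmmooy   [S -> m S m]
yoommSmmooy => yoommommooy   [S -> o]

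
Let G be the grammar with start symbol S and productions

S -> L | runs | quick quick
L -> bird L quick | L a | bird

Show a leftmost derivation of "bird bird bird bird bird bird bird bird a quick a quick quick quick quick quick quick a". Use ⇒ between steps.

S ⇒ L   [S -> L]
L ⇒ L a   [L -> L a]
L a ⇒ bird L quick a   [L -> bird L quick]
bird L quick a ⇒ bird bird L quick quick a   [L -> bird L quick]
bird bird L quick quick a ⇒ bird bird bird L quick quick quick a   [L -> bird L quick]
bird bird bird L quick quick quick a ⇒ bird bird bird bird L quick quick quick quick a   [L -> bird L quick]
bird bird bird bird L quick quick quick quick a ⇒ bird bird bird bird bird L quick quick quick quick quick a   [L -> bird L quick]
bird bird bird bird bird L quick quick quick quick quick a ⇒ bird bird bird bird bird bird L quick quick quick quick quick quick a   [L -> bird L quick]
bird bird bird bird bird bird L quick quick quick quick quick quick a ⇒ bird bird bird bird bird bird L a quick quick quick quick quick quick a   [L -> L a]
bird bird bird bird bird bird L a quick quick quick quick quick quick a ⇒ bird bird bird bird bird bird bird L quick a quick quick quick quick quick quick a   [L -> bird L quick]
bird bird bird bird bird bird bird L quick a quick quick quick quick quick quick a ⇒ bird bird bird bird bird bird bird L a quick a quick quick quick quick quick quick a   [L -> L a]
bird bird bird bird bird bird bird L a quick a quick quick quick quick quick quick a ⇒ bird bird bird bird bird bird bird bird a quick a quick quick quick quick quick quick a   [L -> bird]

S ⇒ L ⇒ L a ⇒ bird L quick a ⇒ bird bird L quick quick a ⇒ bird bird bird L quick quick quick a ⇒ bird bird bird bird L quick quick quick quick a ⇒ bird bird bird bird bird L quick quick quick quick quick a ⇒ bird bird bird bird bird bird L quick quick quick quick quick quick a ⇒ bird bird bird bird bird bird L a quick quick quick quick quick quick a ⇒ bird bird bird bird bird bird bird L quick a quick quick quick quick quick quick a ⇒ bird bird bird bird bird bird bird L a quick a quick quick quick quick quick quick a ⇒ bird bird bird bird bird bird bird bird a quick a quick quick quick quick quick quick a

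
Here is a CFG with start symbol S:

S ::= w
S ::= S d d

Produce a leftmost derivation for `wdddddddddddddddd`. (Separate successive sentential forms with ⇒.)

S ⇒ Sdd ⇒ Sdddd ⇒ Sdddddd ⇒ Sdddddddd ⇒ Sdddddddddd ⇒ Sdddddddddddd ⇒ Sdddddddddddddd ⇒ Sdddddddddddddddd ⇒ wdddddddddddddddd

S ⇒ Sdd   [S ::= S d d]
Sdd ⇒ Sdddd   [S ::= S d d]
Sdddd ⇒ Sdddddd   [S ::= S d d]
Sdddddd ⇒ Sdddddddd   [S ::= S d d]
Sdddddddd ⇒ Sdddddddddd   [S ::= S d d]
Sdddddddddd ⇒ Sdddddddddddd   [S ::= S d d]
Sdddddddddddd ⇒ Sdddddddddddddd   [S ::= S d d]
Sdddddddddddddd ⇒ Sdddddddddddddddd   [S ::= S d d]
Sdddddddddddddddd ⇒ wdddddddddddddddd   [S ::= w]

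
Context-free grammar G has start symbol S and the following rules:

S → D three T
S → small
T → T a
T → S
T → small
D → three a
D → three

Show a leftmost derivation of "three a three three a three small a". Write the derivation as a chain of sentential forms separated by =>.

S => D three T => three a three T => three a three S => three a three D three T => three a three three a three T => three a three three a three T a => three a three three a three S a => three a three three a three small a

S => D three T   [S → D three T]
D three T => three a three T   [D → three a]
three a three T => three a three S   [T → S]
three a three S => three a three D three T   [S → D three T]
three a three D three T => three a three three a three T   [D → three a]
three a three three a three T => three a three three a three T a   [T → T a]
three a three three a three T a => three a three three a three S a   [T → S]
three a three three a three S a => three a three three a three small a   [S → small]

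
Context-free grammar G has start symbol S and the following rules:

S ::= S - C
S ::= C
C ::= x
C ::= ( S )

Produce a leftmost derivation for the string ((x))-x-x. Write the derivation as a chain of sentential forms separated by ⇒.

S ⇒ S-C   [S ::= S - C]
S-C ⇒ S-C-C   [S ::= S - C]
S-C-C ⇒ C-C-C   [S ::= C]
C-C-C ⇒ (S)-C-C   [C ::= ( S )]
(S)-C-C ⇒ (C)-C-C   [S ::= C]
(C)-C-C ⇒ ((S))-C-C   [C ::= ( S )]
((S))-C-C ⇒ ((C))-C-C   [S ::= C]
((C))-C-C ⇒ ((x))-C-C   [C ::= x]
((x))-C-C ⇒ ((x))-x-C   [C ::= x]
((x))-x-C ⇒ ((x))-x-x   [C ::= x]

S ⇒ S-C ⇒ S-C-C ⇒ C-C-C ⇒ (S)-C-C ⇒ (C)-C-C ⇒ ((S))-C-C ⇒ ((C))-C-C ⇒ ((x))-C-C ⇒ ((x))-x-C ⇒ ((x))-x-x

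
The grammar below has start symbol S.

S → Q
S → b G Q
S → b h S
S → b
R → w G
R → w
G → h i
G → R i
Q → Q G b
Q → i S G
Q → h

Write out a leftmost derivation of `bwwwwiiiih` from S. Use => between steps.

S=>bGQ=>bRiQ=>bwGiQ=>bwRiiQ=>bwwGiiQ=>bwwRiiiQ=>bwwwGiiiQ=>bwwwRiiiiQ=>bwwwwiiiiQ=>bwwwwiiiih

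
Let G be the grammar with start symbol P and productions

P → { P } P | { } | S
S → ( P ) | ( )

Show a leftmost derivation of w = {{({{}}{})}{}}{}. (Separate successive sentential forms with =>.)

P => {P}P   [P → { P } P]
{P}P => {{P}P}P   [P → { P } P]
{{P}P}P => {{S}P}P   [P → S]
{{S}P}P => {{(P)}P}P   [S → ( P )]
{{(P)}P}P => {{({P}P)}P}P   [P → { P } P]
{{({P}P)}P}P => {{({{}}P)}P}P   [P → { }]
{{({{}}P)}P}P => {{({{}}{})}P}P   [P → { }]
{{({{}}{})}P}P => {{({{}}{})}{}}P   [P → { }]
{{({{}}{})}{}}P => {{({{}}{})}{}}{}   [P → { }]

P => {P}P => {{P}P}P => {{S}P}P => {{(P)}P}P => {{({P}P)}P}P => {{({{}}P)}P}P => {{({{}}{})}P}P => {{({{}}{})}{}}P => {{({{}}{})}{}}{}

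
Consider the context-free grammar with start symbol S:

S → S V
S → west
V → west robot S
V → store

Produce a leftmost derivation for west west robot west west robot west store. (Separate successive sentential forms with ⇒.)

S ⇒ S V   [S → S V]
S V ⇒ S V V   [S → S V]
S V V ⇒ S V V V   [S → S V]
S V V V ⇒ west V V V   [S → west]
west V V V ⇒ west west robot S V V   [V → west robot S]
west west robot S V V ⇒ west west robot west V V   [S → west]
west west robot west V V ⇒ west west robot west west robot S V   [V → west robot S]
west west robot west west robot S V ⇒ west west robot west west robot west V   [S → west]
west west robot west west robot west V ⇒ west west robot west west robot west store   [V → store]

S ⇒ S V ⇒ S V V ⇒ S V V V ⇒ west V V V ⇒ west west robot S V V ⇒ west west robot west V V ⇒ west west robot west west robot S V ⇒ west west robot west west robot west V ⇒ west west robot west west robot west store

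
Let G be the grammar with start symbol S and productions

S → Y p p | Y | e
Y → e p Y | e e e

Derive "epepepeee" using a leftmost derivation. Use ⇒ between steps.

S ⇒ Y ⇒ epY ⇒ epepY ⇒ epepepY ⇒ epepepeee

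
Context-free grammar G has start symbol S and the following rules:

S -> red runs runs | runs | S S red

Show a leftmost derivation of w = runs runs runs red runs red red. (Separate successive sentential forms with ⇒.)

S ⇒ S S red ⇒ runs S red ⇒ runs S S red red ⇒ runs S S red S red red ⇒ runs runs S red S red red ⇒ runs runs runs red S red red ⇒ runs runs runs red runs red red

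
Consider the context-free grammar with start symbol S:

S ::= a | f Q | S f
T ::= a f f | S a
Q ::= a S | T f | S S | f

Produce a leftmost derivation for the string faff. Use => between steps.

S => fQ => faS => fafQ => faff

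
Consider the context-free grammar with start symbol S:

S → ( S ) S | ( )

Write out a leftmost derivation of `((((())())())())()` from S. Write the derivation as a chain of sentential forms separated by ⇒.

S⇒(S)S⇒((S)S)S⇒(((S)S)S)S⇒((((S)S)S)S)S⇒((((())S)S)S)S⇒((((())())S)S)S⇒((((())())())S)S⇒((((())())())())S⇒((((())())())())()

S ⇒ (S)S   [S → ( S ) S]
(S)S ⇒ ((S)S)S   [S → ( S ) S]
((S)S)S ⇒ (((S)S)S)S   [S → ( S ) S]
(((S)S)S)S ⇒ ((((S)S)S)S)S   [S → ( S ) S]
((((S)S)S)S)S ⇒ ((((())S)S)S)S   [S → ( )]
((((())S)S)S)S ⇒ ((((())())S)S)S   [S → ( )]
((((())())S)S)S ⇒ ((((())())())S)S   [S → ( )]
((((())())())S)S ⇒ ((((())())())())S   [S → ( )]
((((())())())())S ⇒ ((((())())())())()   [S → ( )]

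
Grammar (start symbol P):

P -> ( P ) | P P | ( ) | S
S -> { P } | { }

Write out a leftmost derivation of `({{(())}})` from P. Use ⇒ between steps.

P ⇒ (P)   [P -> ( P )]
(P) ⇒ (S)   [P -> S]
(S) ⇒ ({P})   [S -> { P }]
({P}) ⇒ ({S})   [P -> S]
({S}) ⇒ ({{P}})   [S -> { P }]
({{P}}) ⇒ ({{(P)}})   [P -> ( P )]
({{(P)}}) ⇒ ({{(())}})   [P -> ( )]

P ⇒ (P) ⇒ (S) ⇒ ({P}) ⇒ ({S}) ⇒ ({{P}}) ⇒ ({{(P)}}) ⇒ ({{(())}})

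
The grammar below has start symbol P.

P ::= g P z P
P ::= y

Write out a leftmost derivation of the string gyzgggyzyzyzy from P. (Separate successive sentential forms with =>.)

P => gPzP   [P ::= g P z P]
gPzP => gyzP   [P ::= y]
gyzP => gyzgPzP   [P ::= g P z P]
gyzgPzP => gyzggPzPzP   [P ::= g P z P]
gyzggPzPzP => gyzgggPzPzPzP   [P ::= g P z P]
gyzgggPzPzPzP => gyzgggyzPzPzP   [P ::= y]
gyzgggyzPzPzP => gyzgggyzyzPzP   [P ::= y]
gyzgggyzyzPzP => gyzgggyzyzyzP   [P ::= y]
gyzgggyzyzyzP => gyzgggyzyzyzy   [P ::= y]

P => gPzP => gyzP => gyzgPzP => gyzggPzPzP => gyzgggPzPzPzP => gyzgggyzPzPzP => gyzgggyzyzPzP => gyzgggyzyzyzP => gyzgggyzyzyzy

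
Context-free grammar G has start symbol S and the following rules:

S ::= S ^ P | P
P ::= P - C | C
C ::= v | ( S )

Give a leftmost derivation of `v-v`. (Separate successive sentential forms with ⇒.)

S⇒P⇒P-C⇒C-C⇒v-C⇒v-v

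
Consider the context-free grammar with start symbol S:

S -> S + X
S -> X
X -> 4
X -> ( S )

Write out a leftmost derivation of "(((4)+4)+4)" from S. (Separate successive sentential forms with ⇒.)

S ⇒ X ⇒ (S) ⇒ (S+X) ⇒ (X+X) ⇒ ((S)+X) ⇒ ((S+X)+X) ⇒ ((X+X)+X) ⇒ (((S)+X)+X) ⇒ (((X)+X)+X) ⇒ (((4)+X)+X) ⇒ (((4)+4)+X) ⇒ (((4)+4)+4)

S ⇒ X   [S -> X]
X ⇒ (S)   [X -> ( S )]
(S) ⇒ (S+X)   [S -> S + X]
(S+X) ⇒ (X+X)   [S -> X]
(X+X) ⇒ ((S)+X)   [X -> ( S )]
((S)+X) ⇒ ((S+X)+X)   [S -> S + X]
((S+X)+X) ⇒ ((X+X)+X)   [S -> X]
((X+X)+X) ⇒ (((S)+X)+X)   [X -> ( S )]
(((S)+X)+X) ⇒ (((X)+X)+X)   [S -> X]
(((X)+X)+X) ⇒ (((4)+X)+X)   [X -> 4]
(((4)+X)+X) ⇒ (((4)+4)+X)   [X -> 4]
(((4)+4)+X) ⇒ (((4)+4)+4)   [X -> 4]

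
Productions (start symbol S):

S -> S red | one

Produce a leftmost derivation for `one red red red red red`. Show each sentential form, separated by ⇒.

S ⇒ S red ⇒ S red red ⇒ S red red red ⇒ S red red red red ⇒ S red red red red red ⇒ one red red red red red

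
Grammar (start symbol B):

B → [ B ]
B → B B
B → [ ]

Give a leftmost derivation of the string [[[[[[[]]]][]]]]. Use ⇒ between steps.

B ⇒ [B] ⇒ [[B]] ⇒ [[[B]]] ⇒ [[[BB]]] ⇒ [[[[B]B]]] ⇒ [[[[[B]]B]]] ⇒ [[[[[[B]]]B]]] ⇒ [[[[[[[]]]]B]]] ⇒ [[[[[[[]]]][]]]]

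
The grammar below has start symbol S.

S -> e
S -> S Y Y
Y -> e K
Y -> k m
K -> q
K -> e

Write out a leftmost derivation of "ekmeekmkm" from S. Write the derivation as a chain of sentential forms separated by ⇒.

S ⇒ SYY ⇒ SYYYY ⇒ eYYYY ⇒ ekmYYY ⇒ ekmeKYY ⇒ ekmeeYY ⇒ ekmeekmY ⇒ ekmeekmkm

S ⇒ SYY   [S -> S Y Y]
SYY ⇒ SYYYY   [S -> S Y Y]
SYYYY ⇒ eYYYY   [S -> e]
eYYYY ⇒ ekmYYY   [Y -> k m]
ekmYYY ⇒ ekmeKYY   [Y -> e K]
ekmeKYY ⇒ ekmeeYY   [K -> e]
ekmeeYY ⇒ ekmeekmY   [Y -> k m]
ekmeekmY ⇒ ekmeekmkm   [Y -> k m]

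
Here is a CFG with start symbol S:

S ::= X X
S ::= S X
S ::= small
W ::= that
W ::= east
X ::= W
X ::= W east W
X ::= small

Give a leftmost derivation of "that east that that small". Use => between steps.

S => S X => X X X => W east W X X => that east W X X => that east that X X => that east that W X => that east that that X => that east that that small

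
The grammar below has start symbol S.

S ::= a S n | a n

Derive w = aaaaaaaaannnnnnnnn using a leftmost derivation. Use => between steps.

S => aSn   [S ::= a S n]
aSn => aaSnn   [S ::= a S n]
aaSnn => aaaSnnn   [S ::= a S n]
aaaSnnn => aaaaSnnnn   [S ::= a S n]
aaaaSnnnn => aaaaaSnnnnn   [S ::= a S n]
aaaaaSnnnnn => aaaaaaSnnnnnn   [S ::= a S n]
aaaaaaSnnnnnn => aaaaaaaSnnnnnnn   [S ::= a S n]
aaaaaaaSnnnnnnn => aaaaaaaaSnnnnnnnn   [S ::= a S n]
aaaaaaaaSnnnnnnnn => aaaaaaaaannnnnnnnn   [S ::= a n]

S => aSn => aaSnn => aaaSnnn => aaaaSnnnn => aaaaaSnnnnn => aaaaaaSnnnnnn => aaaaaaaSnnnnnnn => aaaaaaaaSnnnnnnnn => aaaaaaaaannnnnnnnn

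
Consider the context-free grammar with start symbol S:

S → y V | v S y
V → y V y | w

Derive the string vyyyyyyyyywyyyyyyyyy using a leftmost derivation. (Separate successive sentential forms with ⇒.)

S ⇒ vSy   [S → v S y]
vSy ⇒ vyVy   [S → y V]
vyVy ⇒ vyyVyy   [V → y V y]
vyyVyy ⇒ vyyyVyyy   [V → y V y]
vyyyVyyy ⇒ vyyyyVyyyy   [V → y V y]
vyyyyVyyyy ⇒ vyyyyyVyyyyy   [V → y V y]
vyyyyyVyyyyy ⇒ vyyyyyyVyyyyyy   [V → y V y]
vyyyyyyVyyyyyy ⇒ vyyyyyyyVyyyyyyy   [V → y V y]
vyyyyyyyVyyyyyyy ⇒ vyyyyyyyyVyyyyyyyy   [V → y V y]
vyyyyyyyyVyyyyyyyy ⇒ vyyyyyyyyyVyyyyyyyyy   [V → y V y]
vyyyyyyyyyVyyyyyyyyy ⇒ vyyyyyyyyywyyyyyyyyy   [V → w]

S ⇒ vSy ⇒ vyVy ⇒ vyyVyy ⇒ vyyyVyyy ⇒ vyyyyVyyyy ⇒ vyyyyyVyyyyy ⇒ vyyyyyyVyyyyyy ⇒ vyyyyyyyVyyyyyyy ⇒ vyyyyyyyyVyyyyyyyy ⇒ vyyyyyyyyyVyyyyyyyyy ⇒ vyyyyyyyyywyyyyyyyyy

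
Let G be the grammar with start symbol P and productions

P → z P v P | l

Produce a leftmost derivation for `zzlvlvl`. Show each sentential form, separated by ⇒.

P⇒zPvP⇒zzPvPvP⇒zzlvPvP⇒zzlvlvP⇒zzlvlvl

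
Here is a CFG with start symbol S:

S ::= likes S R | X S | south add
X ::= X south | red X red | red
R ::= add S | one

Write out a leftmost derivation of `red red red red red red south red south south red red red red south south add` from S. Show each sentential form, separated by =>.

S => X S => X south S => red X red south S => red red X red red south S => red red red X red red red south S => red red red red X red red red red south S => red red red red X south red red red red south S => red red red red X south south red red red red south S => red red red red red X red south south red red red red south S => red red red red red X south red south south red red red red south S => red red red red red red south red south south red red red red south S => red red red red red red south red south south red red red red south south add

S => X S   [S ::= X S]
X S => X south S   [X ::= X south]
X south S => red X red south S   [X ::= red X red]
red X red south S => red red X red red south S   [X ::= red X red]
red red X red red south S => red red red X red red red south S   [X ::= red X red]
red red red X red red red south S => red red red red X red red red red south S   [X ::= red X red]
red red red red X red red red red south S => red red red red X south red red red red south S   [X ::= X south]
red red red red X south red red red red south S => red red red red X south south red red red red south S   [X ::= X south]
red red red red X south south red red red red south S => red red red red red X red south south red red red red south S   [X ::= red X red]
red red red red red X red south south red red red red south S => red red red red red X south red south south red red red red south S   [X ::= X south]
red red red red red X south red south south red red red red south S => red red red red red red south red south south red red red red south S   [X ::= red]
red red red red red red south red south south red red red red south S => red red red red red red south red south south red red red red south south add   [S ::= south add]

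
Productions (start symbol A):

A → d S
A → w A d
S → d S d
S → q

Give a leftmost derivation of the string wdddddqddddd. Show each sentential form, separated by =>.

A => wAd   [A → w A d]
wAd => wdSd   [A → d S]
wdSd => wddSdd   [S → d S d]
wddSdd => wdddSddd   [S → d S d]
wdddSddd => wddddSdddd   [S → d S d]
wddddSdddd => wdddddSddddd   [S → d S d]
wdddddSddddd => wdddddqddddd   [S → q]

A=>wAd=>wdSd=>wddSdd=>wdddSddd=>wddddSdddd=>wdddddSddddd=>wdddddqddddd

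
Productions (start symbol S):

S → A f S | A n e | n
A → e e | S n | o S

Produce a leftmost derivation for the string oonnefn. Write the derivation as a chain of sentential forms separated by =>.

S => AfS   [S → A f S]
AfS => oSfS   [A → o S]
oSfS => oAnefS   [S → A n e]
oAnefS => ooSnefS   [A → o S]
ooSnefS => oonnefS   [S → n]
oonnefS => oonnefn   [S → n]

S=>AfS=>oSfS=>oAnefS=>ooSnefS=>oonnefS=>oonnefn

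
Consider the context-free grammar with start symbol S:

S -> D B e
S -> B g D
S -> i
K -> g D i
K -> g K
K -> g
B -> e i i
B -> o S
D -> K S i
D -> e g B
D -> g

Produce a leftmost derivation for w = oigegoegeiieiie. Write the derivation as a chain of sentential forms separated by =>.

S => BgD => oSgD => oigD => oigegB => oigegoS => oigegoDBe => oigegoegBBe => oigegoegeiiBe => oigegoegeiieiie

S => BgD   [S -> B g D]
BgD => oSgD   [B -> o S]
oSgD => oigD   [S -> i]
oigD => oigegB   [D -> e g B]
oigegB => oigegoS   [B -> o S]
oigegoS => oigegoDBe   [S -> D B e]
oigegoDBe => oigegoegBBe   [D -> e g B]
oigegoegBBe => oigegoegeiiBe   [B -> e i i]
oigegoegeiiBe => oigegoegeiieiie   [B -> e i i]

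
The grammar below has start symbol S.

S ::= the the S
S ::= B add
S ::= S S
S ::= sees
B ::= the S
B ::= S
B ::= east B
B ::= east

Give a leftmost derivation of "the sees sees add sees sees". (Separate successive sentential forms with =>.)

S => S S => S S S => B add S S => the S add S S => the S S add S S => the sees S add S S => the sees sees add S S => the sees sees add sees S => the sees sees add sees sees

S => S S   [S ::= S S]
S S => S S S   [S ::= S S]
S S S => B add S S   [S ::= B add]
B add S S => the S add S S   [B ::= the S]
the S add S S => the S S add S S   [S ::= S S]
the S S add S S => the sees S add S S   [S ::= sees]
the sees S add S S => the sees sees add S S   [S ::= sees]
the sees sees add S S => the sees sees add sees S   [S ::= sees]
the sees sees add sees S => the sees sees add sees sees   [S ::= sees]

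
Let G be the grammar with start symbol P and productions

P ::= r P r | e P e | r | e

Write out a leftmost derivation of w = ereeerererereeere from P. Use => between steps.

P=>ePe=>erPre=>erePere=>ereePeere=>ereeePeeere=>ereeerPreeere=>ereeerePereeere=>ereeererPrereeere=>ereeerererereeere

P => ePe   [P ::= e P e]
ePe => erPre   [P ::= r P r]
erPre => erePere   [P ::= e P e]
erePere => ereePeere   [P ::= e P e]
ereePeere => ereeePeeere   [P ::= e P e]
ereeePeeere => ereeerPreeere   [P ::= r P r]
ereeerPreeere => ereeerePereeere   [P ::= e P e]
ereeerePereeere => ereeererPrereeere   [P ::= r P r]
ereeererPrereeere => ereeerererereeere   [P ::= e]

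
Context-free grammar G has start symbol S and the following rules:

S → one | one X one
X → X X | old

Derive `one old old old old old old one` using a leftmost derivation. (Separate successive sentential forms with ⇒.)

S ⇒ one X one ⇒ one X X one ⇒ one X X X one ⇒ one X X X X one ⇒ one old X X X one ⇒ one old X X X X one ⇒ one old X X X X X one ⇒ one old old X X X X one ⇒ one old old old X X X one ⇒ one old old old old X X one ⇒ one old old old old old X one ⇒ one old old old old old old one

S ⇒ one X one   [S → one X one]
one X one ⇒ one X X one   [X → X X]
one X X one ⇒ one X X X one   [X → X X]
one X X X one ⇒ one X X X X one   [X → X X]
one X X X X one ⇒ one old X X X one   [X → old]
one old X X X one ⇒ one old X X X X one   [X → X X]
one old X X X X one ⇒ one old X X X X X one   [X → X X]
one old X X X X X one ⇒ one old old X X X X one   [X → old]
one old old X X X X one ⇒ one old old old X X X one   [X → old]
one old old old X X X one ⇒ one old old old old X X one   [X → old]
one old old old old X X one ⇒ one old old old old old X one   [X → old]
one old old old old old X one ⇒ one old old old old old old one   [X → old]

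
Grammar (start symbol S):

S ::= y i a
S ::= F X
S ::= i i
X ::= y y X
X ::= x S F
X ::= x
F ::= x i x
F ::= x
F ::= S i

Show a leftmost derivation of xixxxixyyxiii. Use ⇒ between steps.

S ⇒ FX ⇒ xixX ⇒ xixxSF ⇒ xixxFXF ⇒ xixxxixXF ⇒ xixxxixyyXF ⇒ xixxxixyyxF ⇒ xixxxixyyxSi ⇒ xixxxixyyxiii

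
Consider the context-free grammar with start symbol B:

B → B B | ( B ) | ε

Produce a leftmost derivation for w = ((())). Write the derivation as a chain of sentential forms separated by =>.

B=>(B)=>((B))=>(((B)))=>((()))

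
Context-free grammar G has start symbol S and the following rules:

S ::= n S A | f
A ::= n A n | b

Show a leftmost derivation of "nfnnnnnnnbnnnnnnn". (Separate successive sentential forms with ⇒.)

S⇒nSA⇒nfA⇒nfnAn⇒nfnnAnn⇒nfnnnAnnn⇒nfnnnnAnnnn⇒nfnnnnnAnnnnn⇒nfnnnnnnAnnnnnn⇒nfnnnnnnnAnnnnnnn⇒nfnnnnnnnbnnnnnnn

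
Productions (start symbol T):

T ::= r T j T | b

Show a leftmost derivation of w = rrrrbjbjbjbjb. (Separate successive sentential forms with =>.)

T=>rTjT=>rrTjTjT=>rrrTjTjTjT=>rrrrTjTjTjTjT=>rrrrbjTjTjTjT=>rrrrbjbjTjTjT=>rrrrbjbjbjTjT=>rrrrbjbjbjbjT=>rrrrbjbjbjbjb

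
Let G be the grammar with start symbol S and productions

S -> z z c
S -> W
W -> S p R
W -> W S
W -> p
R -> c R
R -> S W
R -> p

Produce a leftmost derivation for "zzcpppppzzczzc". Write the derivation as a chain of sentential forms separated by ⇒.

S ⇒ W   [S -> W]
W ⇒ WS   [W -> W S]
WS ⇒ SpRS   [W -> S p R]
SpRS ⇒ zzcpRS   [S -> z z c]
zzcpRS ⇒ zzcppS   [R -> p]
zzcppS ⇒ zzcppW   [S -> W]
zzcppW ⇒ zzcppWS   [W -> W S]
zzcppWS ⇒ zzcppWSS   [W -> W S]
zzcppWSS ⇒ zzcppSpRSS   [W -> S p R]
zzcppSpRSS ⇒ zzcppWpRSS   [S -> W]
zzcppWpRSS ⇒ zzcppppRSS   [W -> p]
zzcppppRSS ⇒ zzcpppppSS   [R -> p]
zzcpppppSS ⇒ zzcpppppzzcS   [S -> z z c]
zzcpppppzzcS ⇒ zzcpppppzzczzc   [S -> z z c]

S ⇒ W ⇒ WS ⇒ SpRS ⇒ zzcpRS ⇒ zzcppS ⇒ zzcppW ⇒ zzcppWS ⇒ zzcppWSS ⇒ zzcppSpRSS ⇒ zzcppWpRSS ⇒ zzcppppRSS ⇒ zzcpppppSS ⇒ zzcpppppzzcS ⇒ zzcpppppzzczzc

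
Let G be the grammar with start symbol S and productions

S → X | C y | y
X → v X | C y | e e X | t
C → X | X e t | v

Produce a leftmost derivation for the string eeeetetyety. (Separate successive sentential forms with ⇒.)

S ⇒ Cy ⇒ Xety ⇒ eeXety ⇒ eeeeXety ⇒ eeeeCyety ⇒ eeeeXetyety ⇒ eeeetetyety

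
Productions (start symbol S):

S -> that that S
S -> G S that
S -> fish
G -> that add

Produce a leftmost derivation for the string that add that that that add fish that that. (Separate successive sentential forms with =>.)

S => G S that => that add S that => that add that that S that => that add that that G S that that => that add that that that add S that that => that add that that that add fish that that

S => G S that   [S -> G S that]
G S that => that add S that   [G -> that add]
that add S that => that add that that S that   [S -> that that S]
that add that that S that => that add that that G S that that   [S -> G S that]
that add that that G S that that => that add that that that add S that that   [G -> that add]
that add that that that add S that that => that add that that that add fish that that   [S -> fish]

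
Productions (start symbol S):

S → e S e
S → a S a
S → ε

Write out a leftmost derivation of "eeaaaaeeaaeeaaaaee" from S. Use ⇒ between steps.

S⇒eSe⇒eeSee⇒eeaSaee⇒eeaaSaaee⇒eeaaaSaaaee⇒eeaaaaSaaaaee⇒eeaaaaeSeaaaaee⇒eeaaaaeeSeeaaaaee⇒eeaaaaeeaSaeeaaaaee⇒eeaaaaeeaaeeaaaaee

S ⇒ eSe   [S → e S e]
eSe ⇒ eeSee   [S → e S e]
eeSee ⇒ eeaSaee   [S → a S a]
eeaSaee ⇒ eeaaSaaee   [S → a S a]
eeaaSaaee ⇒ eeaaaSaaaee   [S → a S a]
eeaaaSaaaee ⇒ eeaaaaSaaaaee   [S → a S a]
eeaaaaSaaaaee ⇒ eeaaaaeSeaaaaee   [S → e S e]
eeaaaaeSeaaaaee ⇒ eeaaaaeeSeeaaaaee   [S → e S e]
eeaaaaeeSeeaaaaee ⇒ eeaaaaeeaSaeeaaaaee   [S → a S a]
eeaaaaeeaSaeeaaaaee ⇒ eeaaaaeeaaeeaaaaee   [S → ε]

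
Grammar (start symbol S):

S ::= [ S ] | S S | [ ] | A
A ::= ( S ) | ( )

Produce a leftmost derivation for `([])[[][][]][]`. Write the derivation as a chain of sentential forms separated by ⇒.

S ⇒ SS ⇒ AS ⇒ (S)S ⇒ ([])S ⇒ ([])SS ⇒ ([])[S]S ⇒ ([])[SS]S ⇒ ([])[SSS]S ⇒ ([])[[]SS]S ⇒ ([])[[][]S]S ⇒ ([])[[][][]]S ⇒ ([])[[][][]][]

S ⇒ SS   [S ::= S S]
SS ⇒ AS   [S ::= A]
AS ⇒ (S)S   [A ::= ( S )]
(S)S ⇒ ([])S   [S ::= [ ]]
([])S ⇒ ([])SS   [S ::= S S]
([])SS ⇒ ([])[S]S   [S ::= [ S ]]
([])[S]S ⇒ ([])[SS]S   [S ::= S S]
([])[SS]S ⇒ ([])[SSS]S   [S ::= S S]
([])[SSS]S ⇒ ([])[[]SS]S   [S ::= [ ]]
([])[[]SS]S ⇒ ([])[[][]S]S   [S ::= [ ]]
([])[[][]S]S ⇒ ([])[[][][]]S   [S ::= [ ]]
([])[[][][]]S ⇒ ([])[[][][]][]   [S ::= [ ]]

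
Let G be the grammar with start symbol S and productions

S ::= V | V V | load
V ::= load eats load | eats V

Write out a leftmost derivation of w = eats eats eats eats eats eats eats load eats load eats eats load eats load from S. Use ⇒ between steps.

S ⇒ V V   [S ::= V V]
V V ⇒ eats V V   [V ::= eats V]
eats V V ⇒ eats eats V V   [V ::= eats V]
eats eats V V ⇒ eats eats eats V V   [V ::= eats V]
eats eats eats V V ⇒ eats eats eats eats V V   [V ::= eats V]
eats eats eats eats V V ⇒ eats eats eats eats eats V V   [V ::= eats V]
eats eats eats eats eats V V ⇒ eats eats eats eats eats eats V V   [V ::= eats V]
eats eats eats eats eats eats V V ⇒ eats eats eats eats eats eats eats V V   [V ::= eats V]
eats eats eats eats eats eats eats V V ⇒ eats eats eats eats eats eats eats load eats load V   [V ::= load eats load]
eats eats eats eats eats eats eats load eats load V ⇒ eats eats eats eats eats eats eats load eats load eats V   [V ::= eats V]
eats eats eats eats eats eats eats load eats load eats V ⇒ eats eats eats eats eats eats eats load eats load eats eats V   [V ::= eats V]
eats eats eats eats eats eats eats load eats load eats eats V ⇒ eats eats eats eats eats eats eats load eats load eats eats load eats load   [V ::= load eats load]

S ⇒ V V ⇒ eats V V ⇒ eats eats V V ⇒ eats eats eats V V ⇒ eats eats eats eats V V ⇒ eats eats eats eats eats V V ⇒ eats eats eats eats eats eats V V ⇒ eats eats eats eats eats eats eats V V ⇒ eats eats eats eats eats eats eats load eats load V ⇒ eats eats eats eats eats eats eats load eats load eats V ⇒ eats eats eats eats eats eats eats load eats load eats eats V ⇒ eats eats eats eats eats eats eats load eats load eats eats load eats load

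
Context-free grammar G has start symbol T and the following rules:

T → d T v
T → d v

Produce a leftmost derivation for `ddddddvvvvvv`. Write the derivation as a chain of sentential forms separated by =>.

T => dTv => ddTvv => dddTvvv => ddddTvvvv => dddddTvvvvv => ddddddvvvvvv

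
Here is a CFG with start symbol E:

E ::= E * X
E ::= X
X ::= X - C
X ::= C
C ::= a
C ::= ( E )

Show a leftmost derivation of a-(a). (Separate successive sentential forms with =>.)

E => X => X-C => C-C => a-C => a-(E) => a-(X) => a-(C) => a-(a)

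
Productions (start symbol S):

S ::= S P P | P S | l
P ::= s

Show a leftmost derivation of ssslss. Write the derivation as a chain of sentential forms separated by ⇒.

S ⇒ PS ⇒ sS ⇒ sPS ⇒ ssS ⇒ ssPS ⇒ sssS ⇒ sssSPP ⇒ ssslPP ⇒ ssslsP ⇒ ssslss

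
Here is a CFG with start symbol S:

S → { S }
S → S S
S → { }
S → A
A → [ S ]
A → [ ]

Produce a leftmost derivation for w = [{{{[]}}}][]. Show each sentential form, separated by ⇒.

S ⇒ SS   [S → S S]
SS ⇒ AS   [S → A]
AS ⇒ [S]S   [A → [ S ]]
[S]S ⇒ [{S}]S   [S → { S }]
[{S}]S ⇒ [{{S}}]S   [S → { S }]
[{{S}}]S ⇒ [{{{S}}}]S   [S → { S }]
[{{{S}}}]S ⇒ [{{{A}}}]S   [S → A]
[{{{A}}}]S ⇒ [{{{[]}}}]S   [A → [ ]]
[{{{[]}}}]S ⇒ [{{{[]}}}]A   [S → A]
[{{{[]}}}]A ⇒ [{{{[]}}}][]   [A → [ ]]

S ⇒ SS ⇒ AS ⇒ [S]S ⇒ [{S}]S ⇒ [{{S}}]S ⇒ [{{{S}}}]S ⇒ [{{{A}}}]S ⇒ [{{{[]}}}]S ⇒ [{{{[]}}}]A ⇒ [{{{[]}}}][]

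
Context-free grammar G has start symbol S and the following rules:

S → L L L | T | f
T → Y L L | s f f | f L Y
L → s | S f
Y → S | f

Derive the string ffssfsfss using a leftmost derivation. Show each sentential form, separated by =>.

S => LLL => SfLL => TfLL => YLLfLL => fLLfLL => fSfLfLL => fTfLfLL => fYLLfLfLL => ffLLfLfLL => ffsLfLfLL => ffssfLfLL => ffssfsfLL => ffssfsfsL => ffssfsfss

S => LLL   [S → L L L]
LLL => SfLL   [L → S f]
SfLL => TfLL   [S → T]
TfLL => YLLfLL   [T → Y L L]
YLLfLL => fLLfLL   [Y → f]
fLLfLL => fSfLfLL   [L → S f]
fSfLfLL => fTfLfLL   [S → T]
fTfLfLL => fYLLfLfLL   [T → Y L L]
fYLLfLfLL => ffLLfLfLL   [Y → f]
ffLLfLfLL => ffsLfLfLL   [L → s]
ffsLfLfLL => ffssfLfLL   [L → s]
ffssfLfLL => ffssfsfLL   [L → s]
ffssfsfLL => ffssfsfsL   [L → s]
ffssfsfsL => ffssfsfss   [L → s]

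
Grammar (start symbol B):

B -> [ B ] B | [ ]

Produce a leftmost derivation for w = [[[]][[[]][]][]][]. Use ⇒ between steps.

B ⇒ [B]B ⇒ [[B]B]B ⇒ [[[]]B]B ⇒ [[[]][B]B]B ⇒ [[[]][[B]B]B]B ⇒ [[[]][[[]]B]B]B ⇒ [[[]][[[]][]]B]B ⇒ [[[]][[[]][]][]]B ⇒ [[[]][[[]][]][]][]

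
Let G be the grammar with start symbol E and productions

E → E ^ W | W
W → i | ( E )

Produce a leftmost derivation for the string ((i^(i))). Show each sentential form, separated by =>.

E => W => (E) => (W) => ((E)) => ((E^W)) => ((W^W)) => ((i^W)) => ((i^(E))) => ((i^(W))) => ((i^(i)))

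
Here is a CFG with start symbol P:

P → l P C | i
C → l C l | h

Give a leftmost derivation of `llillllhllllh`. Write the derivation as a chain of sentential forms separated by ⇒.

P ⇒ lPC ⇒ llPCC ⇒ lliCC ⇒ llilClC ⇒ llillCllC ⇒ llilllClllC ⇒ llillllCllllC ⇒ llillllhllllC ⇒ llillllhllllh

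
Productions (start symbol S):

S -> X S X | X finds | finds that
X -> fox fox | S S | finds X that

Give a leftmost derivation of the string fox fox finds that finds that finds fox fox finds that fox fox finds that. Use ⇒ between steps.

S ⇒ X S X ⇒ fox fox S X ⇒ fox fox X finds X ⇒ fox fox S S finds X ⇒ fox fox finds that S finds X ⇒ fox fox finds that finds that finds X ⇒ fox fox finds that finds that finds S S ⇒ fox fox finds that finds that finds X S X S ⇒ fox fox finds that finds that finds fox fox S X S ⇒ fox fox finds that finds that finds fox fox finds that X S ⇒ fox fox finds that finds that finds fox fox finds that fox fox S ⇒ fox fox finds that finds that finds fox fox finds that fox fox finds that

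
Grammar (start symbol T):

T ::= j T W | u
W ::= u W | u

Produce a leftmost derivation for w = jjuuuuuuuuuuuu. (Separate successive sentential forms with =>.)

T => jTW => jjTWW => jjuWW => jjuuWW => jjuuuWW => jjuuuuWW => jjuuuuuWW => jjuuuuuuWW => jjuuuuuuuW => jjuuuuuuuuW => jjuuuuuuuuuW => jjuuuuuuuuuuW => jjuuuuuuuuuuuW => jjuuuuuuuuuuuu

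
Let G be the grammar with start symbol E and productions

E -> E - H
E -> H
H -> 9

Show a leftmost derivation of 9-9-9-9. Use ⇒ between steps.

E ⇒ E-H ⇒ E-H-H ⇒ E-H-H-H ⇒ H-H-H-H ⇒ 9-H-H-H ⇒ 9-9-H-H ⇒ 9-9-9-H ⇒ 9-9-9-9

E ⇒ E-H   [E -> E - H]
E-H ⇒ E-H-H   [E -> E - H]
E-H-H ⇒ E-H-H-H   [E -> E - H]
E-H-H-H ⇒ H-H-H-H   [E -> H]
H-H-H-H ⇒ 9-H-H-H   [H -> 9]
9-H-H-H ⇒ 9-9-H-H   [H -> 9]
9-9-H-H ⇒ 9-9-9-H   [H -> 9]
9-9-9-H ⇒ 9-9-9-9   [H -> 9]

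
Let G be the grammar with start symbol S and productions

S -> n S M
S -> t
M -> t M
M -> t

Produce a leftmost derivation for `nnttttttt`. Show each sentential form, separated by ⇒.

S ⇒ nSM ⇒ nnSMM ⇒ nntMM ⇒ nnttMM ⇒ nntttMM ⇒ nnttttMM ⇒ nntttttMM ⇒ nnttttttM ⇒ nnttttttt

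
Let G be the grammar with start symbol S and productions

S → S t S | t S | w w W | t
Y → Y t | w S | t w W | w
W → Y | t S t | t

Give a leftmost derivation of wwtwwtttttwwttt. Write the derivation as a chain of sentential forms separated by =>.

S => wwW => wwtSt => wwtwwWt => wwtwwtStt => wwtwwttStt => wwtwwtttStt => wwtwwtttStStt => wwtwwtttttStt => wwtwwtttttwwWtt => wwtwwtttttwwttt

S => wwW   [S → w w W]
wwW => wwtSt   [W → t S t]
wwtSt => wwtwwWt   [S → w w W]
wwtwwWt => wwtwwtStt   [W → t S t]
wwtwwtStt => wwtwwttStt   [S → t S]
wwtwwttStt => wwtwwtttStt   [S → t S]
wwtwwtttStt => wwtwwtttStStt   [S → S t S]
wwtwwtttStStt => wwtwwtttttStt   [S → t]
wwtwwtttttStt => wwtwwtttttwwWtt   [S → w w W]
wwtwwtttttwwWtt => wwtwwtttttwwttt   [W → t]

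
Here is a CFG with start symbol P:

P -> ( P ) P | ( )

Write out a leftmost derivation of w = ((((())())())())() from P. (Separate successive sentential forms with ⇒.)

P ⇒ (P)P ⇒ ((P)P)P ⇒ (((P)P)P)P ⇒ ((((P)P)P)P)P ⇒ ((((())P)P)P)P ⇒ ((((())())P)P)P ⇒ ((((())())())P)P ⇒ ((((())())())())P ⇒ ((((())())())())()

P ⇒ (P)P   [P -> ( P ) P]
(P)P ⇒ ((P)P)P   [P -> ( P ) P]
((P)P)P ⇒ (((P)P)P)P   [P -> ( P ) P]
(((P)P)P)P ⇒ ((((P)P)P)P)P   [P -> ( P ) P]
((((P)P)P)P)P ⇒ ((((())P)P)P)P   [P -> ( )]
((((())P)P)P)P ⇒ ((((())())P)P)P   [P -> ( )]
((((())())P)P)P ⇒ ((((())())())P)P   [P -> ( )]
((((())())())P)P ⇒ ((((())())())())P   [P -> ( )]
((((())())())())P ⇒ ((((())())())())()   [P -> ( )]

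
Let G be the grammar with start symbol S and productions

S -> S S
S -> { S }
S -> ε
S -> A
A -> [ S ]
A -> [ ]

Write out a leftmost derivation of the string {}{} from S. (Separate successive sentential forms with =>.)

S => SS   [S -> S S]
SS => {S}S   [S -> { S }]
{S}S => {}S   [S -> ε]
{}S => {}{S}   [S -> { S }]
{}{S} => {}{}   [S -> ε]

S => SS => {S}S => {}S => {}{S} => {}{}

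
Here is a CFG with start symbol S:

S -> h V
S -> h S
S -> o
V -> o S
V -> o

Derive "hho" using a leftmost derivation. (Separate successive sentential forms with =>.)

S=>hS=>hhV=>hho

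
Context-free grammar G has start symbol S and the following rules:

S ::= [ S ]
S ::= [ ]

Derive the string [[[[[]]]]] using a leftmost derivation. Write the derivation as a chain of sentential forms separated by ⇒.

S ⇒ [S] ⇒ [[S]] ⇒ [[[S]]] ⇒ [[[[S]]]] ⇒ [[[[[]]]]]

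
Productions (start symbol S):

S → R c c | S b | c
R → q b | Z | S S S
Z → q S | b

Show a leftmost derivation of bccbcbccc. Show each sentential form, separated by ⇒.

S ⇒ Rcc ⇒ SSScc ⇒ SbSScc ⇒ RccbSScc ⇒ ZccbSScc ⇒ bccbSScc ⇒ bccbSbScc ⇒ bccbcbScc ⇒ bccbcbccc

S ⇒ Rcc   [S → R c c]
Rcc ⇒ SSScc   [R → S S S]
SSScc ⇒ SbSScc   [S → S b]
SbSScc ⇒ RccbSScc   [S → R c c]
RccbSScc ⇒ ZccbSScc   [R → Z]
ZccbSScc ⇒ bccbSScc   [Z → b]
bccbSScc ⇒ bccbSbScc   [S → S b]
bccbSbScc ⇒ bccbcbScc   [S → c]
bccbcbScc ⇒ bccbcbccc   [S → c]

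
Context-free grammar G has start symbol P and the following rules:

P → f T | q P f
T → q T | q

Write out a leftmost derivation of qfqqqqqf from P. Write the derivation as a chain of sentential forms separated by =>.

P => qPf   [P → q P f]
qPf => qfTf   [P → f T]
qfTf => qfqTf   [T → q T]
qfqTf => qfqqTf   [T → q T]
qfqqTf => qfqqqTf   [T → q T]
qfqqqTf => qfqqqqTf   [T → q T]
qfqqqqTf => qfqqqqqf   [T → q]

P => qPf => qfTf => qfqTf => qfqqTf => qfqqqTf => qfqqqqTf => qfqqqqqf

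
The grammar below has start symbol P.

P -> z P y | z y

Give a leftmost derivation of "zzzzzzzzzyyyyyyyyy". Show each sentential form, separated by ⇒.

P ⇒ zPy ⇒ zzPyy ⇒ zzzPyyy ⇒ zzzzPyyyy ⇒ zzzzzPyyyyy ⇒ zzzzzzPyyyyyy ⇒ zzzzzzzPyyyyyyy ⇒ zzzzzzzzPyyyyyyyy ⇒ zzzzzzzzzyyyyyyyyy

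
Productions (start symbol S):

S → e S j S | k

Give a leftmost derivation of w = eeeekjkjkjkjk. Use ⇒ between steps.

S ⇒ eSjS ⇒ eeSjSjS ⇒ eeeSjSjSjS ⇒ eeeeSjSjSjSjS ⇒ eeeekjSjSjSjS ⇒ eeeekjkjSjSjS ⇒ eeeekjkjkjSjS ⇒ eeeekjkjkjkjS ⇒ eeeekjkjkjkjk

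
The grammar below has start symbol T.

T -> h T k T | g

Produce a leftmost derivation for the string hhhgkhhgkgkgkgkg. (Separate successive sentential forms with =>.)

T => hTkT   [T -> h T k T]
hTkT => hhTkTkT   [T -> h T k T]
hhTkTkT => hhhTkTkTkT   [T -> h T k T]
hhhTkTkTkT => hhhgkTkTkT   [T -> g]
hhhgkTkTkT => hhhgkhTkTkTkT   [T -> h T k T]
hhhgkhTkTkTkT => hhhgkhhTkTkTkTkT   [T -> h T k T]
hhhgkhhTkTkTkTkT => hhhgkhhgkTkTkTkT   [T -> g]
hhhgkhhgkTkTkTkT => hhhgkhhgkgkTkTkT   [T -> g]
hhhgkhhgkgkTkTkT => hhhgkhhgkgkgkTkT   [T -> g]
hhhgkhhgkgkgkTkT => hhhgkhhgkgkgkgkT   [T -> g]
hhhgkhhgkgkgkgkT => hhhgkhhgkgkgkgkg   [T -> g]

T => hTkT => hhTkTkT => hhhTkTkTkT => hhhgkTkTkT => hhhgkhTkTkTkT => hhhgkhhTkTkTkTkT => hhhgkhhgkTkTkTkT => hhhgkhhgkgkTkTkT => hhhgkhhgkgkgkTkT => hhhgkhhgkgkgkgkT => hhhgkhhgkgkgkgkg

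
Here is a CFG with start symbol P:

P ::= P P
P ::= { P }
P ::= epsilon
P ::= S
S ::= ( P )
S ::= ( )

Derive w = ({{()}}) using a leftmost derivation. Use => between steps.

P => S => (P) => (PP) => ({P}P) => ({{P}}P) => ({{S}}P) => ({{()}}P) => ({{()}})

P => S   [P ::= S]
S => (P)   [S ::= ( P )]
(P) => (PP)   [P ::= P P]
(PP) => ({P}P)   [P ::= { P }]
({P}P) => ({{P}}P)   [P ::= { P }]
({{P}}P) => ({{S}}P)   [P ::= S]
({{S}}P) => ({{()}}P)   [S ::= ( )]
({{()}}P) => ({{()}})   [P ::= epsilon]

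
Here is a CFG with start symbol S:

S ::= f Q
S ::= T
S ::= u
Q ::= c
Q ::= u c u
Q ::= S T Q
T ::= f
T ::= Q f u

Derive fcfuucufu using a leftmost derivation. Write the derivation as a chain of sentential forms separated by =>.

S => T   [S ::= T]
T => Qfu   [T ::= Q f u]
Qfu => STQfu   [Q ::= S T Q]
STQfu => TTQfu   [S ::= T]
TTQfu => fTQfu   [T ::= f]
fTQfu => fQfuQfu   [T ::= Q f u]
fQfuQfu => fcfuQfu   [Q ::= c]
fcfuQfu => fcfuucufu   [Q ::= u c u]

S => T => Qfu => STQfu => TTQfu => fTQfu => fQfuQfu => fcfuQfu => fcfuucufu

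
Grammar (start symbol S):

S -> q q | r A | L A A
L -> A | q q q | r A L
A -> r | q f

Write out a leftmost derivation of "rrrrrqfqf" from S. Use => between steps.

S => LAA   [S -> L A A]
LAA => rALAA   [L -> r A L]
rALAA => rrLAA   [A -> r]
rrLAA => rrrALAA   [L -> r A L]
rrrALAA => rrrrLAA   [A -> r]
rrrrLAA => rrrrAAA   [L -> A]
rrrrAAA => rrrrrAA   [A -> r]
rrrrrAA => rrrrrqfA   [A -> q f]
rrrrrqfA => rrrrrqfqf   [A -> q f]

S => LAA => rALAA => rrLAA => rrrALAA => rrrrLAA => rrrrAAA => rrrrrAA => rrrrrqfA => rrrrrqfqf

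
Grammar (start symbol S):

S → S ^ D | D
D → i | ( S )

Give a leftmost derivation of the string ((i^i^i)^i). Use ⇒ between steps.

S ⇒ D   [S → D]
D ⇒ (S)   [D → ( S )]
(S) ⇒ (S^D)   [S → S ^ D]
(S^D) ⇒ (D^D)   [S → D]
(D^D) ⇒ ((S)^D)   [D → ( S )]
((S)^D) ⇒ ((S^D)^D)   [S → S ^ D]
((S^D)^D) ⇒ ((S^D^D)^D)   [S → S ^ D]
((S^D^D)^D) ⇒ ((D^D^D)^D)   [S → D]
((D^D^D)^D) ⇒ ((i^D^D)^D)   [D → i]
((i^D^D)^D) ⇒ ((i^i^D)^D)   [D → i]
((i^i^D)^D) ⇒ ((i^i^i)^D)   [D → i]
((i^i^i)^D) ⇒ ((i^i^i)^i)   [D → i]

S⇒D⇒(S)⇒(S^D)⇒(D^D)⇒((S)^D)⇒((S^D)^D)⇒((S^D^D)^D)⇒((D^D^D)^D)⇒((i^D^D)^D)⇒((i^i^D)^D)⇒((i^i^i)^D)⇒((i^i^i)^i)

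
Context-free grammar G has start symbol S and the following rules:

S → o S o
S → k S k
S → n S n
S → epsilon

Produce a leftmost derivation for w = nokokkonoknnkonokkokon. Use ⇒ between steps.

S ⇒ nSn   [S → n S n]
nSn ⇒ noSon   [S → o S o]
noSon ⇒ nokSkon   [S → k S k]
nokSkon ⇒ nokoSokon   [S → o S o]
nokoSokon ⇒ nokokSkokon   [S → k S k]
nokokSkokon ⇒ nokokkSkkokon   [S → k S k]
nokokkSkkokon ⇒ nokokkoSokkokon   [S → o S o]
nokokkoSokkokon ⇒ nokokkonSnokkokon   [S → n S n]
nokokkonSnokkokon ⇒ nokokkonoSonokkokon   [S → o S o]
nokokkonoSonokkokon ⇒ nokokkonokSkonokkokon   [S → k S k]
nokokkonokSkonokkokon ⇒ nokokkonoknSnkonokkokon   [S → n S n]
nokokkonoknSnkonokkokon ⇒ nokokkonoknnkonokkokon   [S → epsilon]

S⇒nSn⇒noSon⇒nokSkon⇒nokoSokon⇒nokokSkokon⇒nokokkSkkokon⇒nokokkoSokkokon⇒nokokkonSnokkokon⇒nokokkonoSonokkokon⇒nokokkonokSkonokkokon⇒nokokkonoknSnkonokkokon⇒nokokkonoknnkonokkokon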